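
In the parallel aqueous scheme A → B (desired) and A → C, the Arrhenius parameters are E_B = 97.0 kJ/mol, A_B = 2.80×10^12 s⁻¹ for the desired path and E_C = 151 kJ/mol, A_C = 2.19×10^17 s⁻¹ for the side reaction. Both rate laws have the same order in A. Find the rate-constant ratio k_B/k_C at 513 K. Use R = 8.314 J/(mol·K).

4.03

k_B/k_C = (A_B/A_C)·exp[−(E_B−E_C)/(RT)] = (A_B/A_C)·exp[(E_C−E_B)/(RT)].
(E_C−E_B)/(RT) = (151−97.0)×10³/(8.314×513) = 54000/4265 = 12.66.
k_B/k_C = (2.80×10^12/2.19×10^17)·exp(12.66) = 1.279×10^-5 × 3.152×10^5 = 4.03.
Since E_B < E_C, lowering the temperature improves selectivity toward B.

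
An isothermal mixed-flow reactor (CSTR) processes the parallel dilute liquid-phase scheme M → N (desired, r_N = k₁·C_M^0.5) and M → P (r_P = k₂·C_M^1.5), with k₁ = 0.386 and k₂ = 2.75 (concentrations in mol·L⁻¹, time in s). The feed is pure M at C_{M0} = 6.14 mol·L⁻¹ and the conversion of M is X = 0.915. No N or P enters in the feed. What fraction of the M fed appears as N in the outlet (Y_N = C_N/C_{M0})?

0.194

Exit C_M = C_{M0}(1−X) = 6.14×0.0850 = 0.5219 mol·L⁻¹.
A CSTR operates uniformly at the exit composition, giving r_N = 0.2789 and r_P = 1.037 (each k·C_M^n at C_M = 0.5219).
Fraction of consumed M going to N: r_N/(r_N+r_P) = 0.2119.
C_N = 0.2119·C_{M0}·X = 0.2119×6.14×0.915 = 1.19 mol·L⁻¹; Y_N = C_N/C_{M0} = 0.194.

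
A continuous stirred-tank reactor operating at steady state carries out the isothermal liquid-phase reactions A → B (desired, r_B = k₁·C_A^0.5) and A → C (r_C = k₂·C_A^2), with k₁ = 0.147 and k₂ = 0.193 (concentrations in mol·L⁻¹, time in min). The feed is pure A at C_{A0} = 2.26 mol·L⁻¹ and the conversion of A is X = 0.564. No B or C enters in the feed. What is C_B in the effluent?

Exit C_A = C_{A0}(1−X) = 2.26×0.436 = 0.9854 mol·L⁻¹.
A CSTR operates uniformly at the exit composition, giving r_B = 0.1459 and r_C = 0.1874 (each k·C_A^n at C_A = 0.9854).
Fraction of consumed A going to B: r_B/(r_B+r_C) = 0.4378.
C_B = 0.4378·C_{A0}·X = 0.4378×2.26×0.564 = 0.558 mol·L⁻¹.

0.558 mol·L⁻¹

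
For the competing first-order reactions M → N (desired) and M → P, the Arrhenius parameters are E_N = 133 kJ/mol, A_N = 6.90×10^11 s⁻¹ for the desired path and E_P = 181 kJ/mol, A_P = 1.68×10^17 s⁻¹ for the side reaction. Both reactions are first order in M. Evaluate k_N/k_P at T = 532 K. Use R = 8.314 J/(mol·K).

k_N/k_P = (A_N/A_P)·exp[−(E_N−E_P)/(RT)] = (A_N/A_P)·exp[(E_P−E_N)/(RT)].
(E_P−E_N)/(RT) = (181−133)×10³/(8.314×532) = 48000/4423 = 10.85.
k_N/k_P = (6.90×10^11/1.68×10^17)·exp(10.85) = 4.107×10^-6 × 51650 = 0.212.

0.212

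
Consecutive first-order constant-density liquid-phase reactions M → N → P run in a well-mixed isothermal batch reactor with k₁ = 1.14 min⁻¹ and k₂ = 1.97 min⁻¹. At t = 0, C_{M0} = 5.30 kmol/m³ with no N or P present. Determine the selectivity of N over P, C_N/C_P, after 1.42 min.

0.307

For first-order series with pure M initially, C_N(t) = k₁C_{M0}/(k₂−k₁)·(e^(−k₁t) − e^(−k₂t)).
e^(−k₁t) = e^(−1.14×1.42) = e^(−1.619) = 0.1981; e^(−k₂t) = e^(−2.797) = 0.06097.
C_N = 1.14×5.30/(1.97−1.14) × (0.1981−0.06097) = 7.280×0.1372 = 0.9985 kmol/m³.
C_M = C_{M0}e^(−k₁t) = 1.050 kmol/m³, so C_P = C_{M0}−C_M−C_N = 3.251 kmol/m³; C_N/C_P = 0.307.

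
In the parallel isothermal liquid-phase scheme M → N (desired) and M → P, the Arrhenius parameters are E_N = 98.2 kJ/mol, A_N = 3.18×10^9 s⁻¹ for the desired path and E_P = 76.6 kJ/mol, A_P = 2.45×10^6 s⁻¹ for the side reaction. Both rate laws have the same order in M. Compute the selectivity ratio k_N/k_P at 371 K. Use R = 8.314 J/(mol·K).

With equal orders, S_{N/P} = k_N/k_P = (A_N/A_P)·exp[(E_P−E_N)/(RT)].
(E_P−E_N)/(RT) = (76.6−98.2)×10³/(8.314×371) = -21600/3084 = -7.003.
k_N/k_P = (3.18×10^9/2.45×10^6)·exp(-7.003) = 1298 × 9.094×10^-4 = 1.18.

1.18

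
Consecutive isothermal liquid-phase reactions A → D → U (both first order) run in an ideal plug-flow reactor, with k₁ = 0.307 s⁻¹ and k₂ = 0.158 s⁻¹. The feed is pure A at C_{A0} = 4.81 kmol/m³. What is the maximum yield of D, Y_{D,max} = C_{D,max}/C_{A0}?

For a first-order series the maximum intermediate yield is C_{D,max}/C_{A0} = (k₁/k₂)^[k₂/(k₂−k₁)].
= (0.307/0.158)^(0.158/(0.158−0.307)) = (1.943)^(-1.060) = 0.4944.

0.494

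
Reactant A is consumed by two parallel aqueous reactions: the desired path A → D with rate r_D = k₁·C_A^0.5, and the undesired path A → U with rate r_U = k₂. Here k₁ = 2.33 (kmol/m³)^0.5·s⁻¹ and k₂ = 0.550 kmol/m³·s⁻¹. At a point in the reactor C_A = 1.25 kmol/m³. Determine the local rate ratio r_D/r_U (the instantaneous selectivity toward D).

S_{D/U} = r_D/r_U = (k₁·C_A^0.5)/(k₂) = (k₁/k₂)·C_A^0.5.
= (2.33×1.250^0.5) / (0.550) = 2.605/0.5500 = 4.74.

4.74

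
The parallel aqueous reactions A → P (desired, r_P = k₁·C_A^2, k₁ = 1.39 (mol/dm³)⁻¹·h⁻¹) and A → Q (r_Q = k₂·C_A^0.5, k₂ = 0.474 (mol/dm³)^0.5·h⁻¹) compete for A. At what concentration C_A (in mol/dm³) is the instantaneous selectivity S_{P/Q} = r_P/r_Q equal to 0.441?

0.283 mol/dm³

S_{P/Q} = (k₁/k₂)·C_A^1.5 ⇒ C_A = (S·k₂/k₁)^(1/1.5).
= (0.441×0.474/1.39)^(0.6667) = (0.1504)^(0.6667) = 0.283 mol/dm³.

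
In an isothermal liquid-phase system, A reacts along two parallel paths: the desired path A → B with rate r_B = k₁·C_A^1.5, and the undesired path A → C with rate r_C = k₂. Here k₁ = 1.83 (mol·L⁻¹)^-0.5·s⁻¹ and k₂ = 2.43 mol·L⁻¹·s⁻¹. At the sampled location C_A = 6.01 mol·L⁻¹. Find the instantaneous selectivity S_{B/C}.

S_{B/C} = r_B/r_C = (k₁·C_A^1.5)/(k₂) = (k₁/k₂)·C_A^1.5.
= (1.83×6.010^1.5) / (2.43) = 26.96/2.430 = 11.1.
Since the desired path is higher order in A, keeping C_A high (PFR or concentrated feed) favours B.

11.1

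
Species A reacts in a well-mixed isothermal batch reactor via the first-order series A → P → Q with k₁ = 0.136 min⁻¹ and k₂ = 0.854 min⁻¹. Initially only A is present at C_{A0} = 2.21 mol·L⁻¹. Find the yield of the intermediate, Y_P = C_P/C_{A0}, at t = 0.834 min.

0.0762

The intermediate concentration in a first-order A→B→C sequence is C_P = k₁C_{A0}(e^(−k₁t) − e^(−k₂t))/(k₂−k₁).
e^(−k₁t) = e^(−0.136×0.834) = e^(−0.1134) = 0.8928; e^(−k₂t) = e^(−0.7122) = 0.4905.
C_P = 0.136×2.21/(0.854−0.136) × (0.8928−0.4905) = 0.4186×0.4022 = 0.1684 mol·L⁻¹.
Y_P = C_P/C_{A0} = 0.1684/2.21 = 0.0762.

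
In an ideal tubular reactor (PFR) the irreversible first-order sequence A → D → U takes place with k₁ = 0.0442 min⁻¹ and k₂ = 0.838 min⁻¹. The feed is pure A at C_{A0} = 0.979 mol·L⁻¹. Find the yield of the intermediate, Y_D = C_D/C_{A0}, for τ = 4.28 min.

The intermediate concentration in a first-order A→B→C sequence is C_D = k₁C_{A0}(e^(−k₁τ) − e^(−k₂τ))/(k₂−k₁).
e^(−k₁τ) = e^(−0.0442×4.28) = e^(−0.1892) = 0.8276; e^(−k₂τ) = e^(−3.587) = 0.02769.
C_D = 0.0442×0.979/(0.838−0.0442) × (0.8276−0.02769) = 0.05451×0.7999 = 0.04361 mol·L⁻¹.
Y_D = C_D/C_{A0} = 0.04361/0.979 = 0.0445.

0.0445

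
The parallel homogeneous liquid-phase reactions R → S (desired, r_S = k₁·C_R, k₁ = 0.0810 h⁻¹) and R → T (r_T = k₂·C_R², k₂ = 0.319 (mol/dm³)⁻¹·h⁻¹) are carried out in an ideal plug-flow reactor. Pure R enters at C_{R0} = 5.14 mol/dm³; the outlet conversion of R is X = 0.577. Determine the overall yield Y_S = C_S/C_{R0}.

C_R = C_{R0}(1−X) = 2.174 mol/dm³.
Along a PFR/batch, dC_S/dC_R = −r_S/(r_S+r_T) = −k₁/(k₁+k₂·C_R).
Integrating from C_{R0} to C_R: C_S = (0.0810/0.319)·ln[(0.0810+0.319·5.14)/(0.0810+0.319·2.17)] = 0.2539·ln(1.721/0.7746) = 0.2027 mol/dm³.
Y_S = C_S/C_{R0} = 0.2027/5.14 = 0.0394.

0.0394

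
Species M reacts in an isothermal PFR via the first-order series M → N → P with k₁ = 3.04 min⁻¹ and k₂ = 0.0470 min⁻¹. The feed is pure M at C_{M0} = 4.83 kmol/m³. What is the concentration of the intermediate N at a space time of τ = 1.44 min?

For first-order series with pure M initially, C_N(τ) = k₁C_{M0}/(k₂−k₁)·(e^(−k₁τ) − e^(−k₂τ)).
e^(−k₁τ) = e^(−3.04×1.44) = e^(−4.378) = 0.01256; e^(−k₂τ) = e^(−0.06768) = 0.9346.
C_N = 3.04×4.83/(0.0470−3.04) × (0.01256−0.9346) = (-4.906)×(-0.9220) = 4.523 kmol/m³.

4.52 kmol/m³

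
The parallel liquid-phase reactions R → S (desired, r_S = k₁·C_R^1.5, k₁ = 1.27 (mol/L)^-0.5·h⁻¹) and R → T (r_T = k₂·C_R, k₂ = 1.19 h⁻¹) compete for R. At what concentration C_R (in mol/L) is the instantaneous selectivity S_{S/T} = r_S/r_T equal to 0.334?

0.0979 mol/L

S_{S/T} = (k₁/k₂)·C_R^0.5 ⇒ C_R = (S·k₂/k₁)^(2).
= (0.334×1.19/1.27)^(2) = (0.3130)^(2) = 0.0979 mol/L.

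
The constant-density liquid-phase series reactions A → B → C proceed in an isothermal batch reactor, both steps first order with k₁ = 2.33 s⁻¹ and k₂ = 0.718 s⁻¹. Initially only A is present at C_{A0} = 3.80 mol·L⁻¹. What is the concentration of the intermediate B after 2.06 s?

1.21 mol·L⁻¹

Solving the coupled first-order balances gives C_B(t) = [k₁/(k₂−k₁)]·C_{A0}·(e^(−k₁t) − e^(−k₂t)).
e^(−k₁t) = e^(−2.33×2.06) = e^(−4.800) = 0.008231; e^(−k₂t) = e^(−1.479) = 0.2278.
C_B = 2.33×3.80/(0.718−2.33) × (0.008231−0.2278) = (-5.493)×(-0.2196) = 1.206 mol·L⁻¹.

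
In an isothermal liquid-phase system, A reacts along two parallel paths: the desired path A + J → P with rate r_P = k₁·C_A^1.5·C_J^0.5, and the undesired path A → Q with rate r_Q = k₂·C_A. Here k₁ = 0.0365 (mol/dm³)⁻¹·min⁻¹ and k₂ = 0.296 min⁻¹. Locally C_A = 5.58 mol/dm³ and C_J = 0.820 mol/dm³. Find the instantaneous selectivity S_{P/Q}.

0.264

S_{P/Q} = r_P/r_Q = (k₁·C_A^1.5·C_J^0.5)/(k₂·C_A) = (k₁/k₂)·C_A^0.5·C_J^0.5.
= (0.0365×5.580^1.5×0.8200^0.5) / (0.296×5.580) = 0.4357/1.652 = 0.264.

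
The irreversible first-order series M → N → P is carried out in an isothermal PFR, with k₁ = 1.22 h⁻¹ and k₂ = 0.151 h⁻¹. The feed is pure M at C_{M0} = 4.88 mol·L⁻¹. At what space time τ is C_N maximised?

The intermediate peaks when r₁ = r₂, i.e. k₁e^(−k₁τ) = k₂e^(−k₂τ), giving τ_opt = ln(k₂/k₁)/(k₂−k₁).
= ln(0.151/1.22)/(0.151−1.22) = ln(0.1238)/-1.069 = -2.089/-1.069 = 1.95 h.

1.95 h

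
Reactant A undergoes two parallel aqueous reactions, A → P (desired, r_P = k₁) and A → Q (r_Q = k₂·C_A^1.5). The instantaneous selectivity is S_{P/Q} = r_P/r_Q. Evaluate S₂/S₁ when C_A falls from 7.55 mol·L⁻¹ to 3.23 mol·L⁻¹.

S_{P/Q} = (k₁/k₂)·C_A^-1.5, so S₂/S₁ = (C_{A,2}/C_{A,1})^-1.5.
= (3.23/7.55)^(-1.5) = (0.4278)^(-1.5) = 3.57.

3.57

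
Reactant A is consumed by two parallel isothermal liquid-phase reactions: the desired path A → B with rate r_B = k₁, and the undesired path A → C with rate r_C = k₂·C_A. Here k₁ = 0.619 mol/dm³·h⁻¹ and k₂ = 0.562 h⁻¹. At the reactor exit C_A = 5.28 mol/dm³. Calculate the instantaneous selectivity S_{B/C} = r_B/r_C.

0.209

S_{B/C} = r_B/r_C = (k₁)/(k₂·C_A) = (k₁/k₂)·C_A⁻¹.
= (0.619) / (0.562×5.280) = 0.6190/2.967 = 0.209.
The undesired path is higher order in A, so low C_A (CSTR or dilute feed) favours B.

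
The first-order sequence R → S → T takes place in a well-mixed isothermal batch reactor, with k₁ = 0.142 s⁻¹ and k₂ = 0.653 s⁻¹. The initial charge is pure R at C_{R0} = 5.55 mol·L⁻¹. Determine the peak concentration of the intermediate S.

0.790 mol·L⁻¹

For a first-order series the maximum intermediate yield is C_{S,max}/C_{R0} = (k₁/k₂)^[k₂/(k₂−k₁)].
= (0.142/0.653)^(0.653/(0.653−0.142)) = (0.2175)^(1.278) = 0.1423.
C_{S,max} = 0.1423×5.55 = 0.790 mol·L⁻¹.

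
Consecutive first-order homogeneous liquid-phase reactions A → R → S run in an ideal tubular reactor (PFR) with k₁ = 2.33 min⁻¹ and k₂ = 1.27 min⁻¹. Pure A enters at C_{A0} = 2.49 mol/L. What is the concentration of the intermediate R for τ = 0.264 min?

The intermediate concentration in a first-order A→B→C sequence is C_R = k₁C_{A0}(e^(−k₁τ) − e^(−k₂τ))/(k₂−k₁).
e^(−k₁τ) = e^(−2.33×0.264) = e^(−0.6151) = 0.5406; e^(−k₂τ) = e^(−0.3353) = 0.7151.
C_R = 2.33×2.49/(1.27−2.33) × (0.5406−0.7151) = (-5.473)×(-0.1746) = 0.9554 mol/L.

0.955 mol/L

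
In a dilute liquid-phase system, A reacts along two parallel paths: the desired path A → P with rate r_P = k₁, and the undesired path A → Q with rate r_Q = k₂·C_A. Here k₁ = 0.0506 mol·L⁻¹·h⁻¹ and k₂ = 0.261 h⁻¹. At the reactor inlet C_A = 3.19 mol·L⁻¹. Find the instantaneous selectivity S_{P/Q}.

S_{P/Q} = r_P/r_Q = (k₁)/(k₂·C_A) = (k₁/k₂)·C_A⁻¹.
= (0.0506) / (0.261×3.190) = 0.05060/0.8326 = 0.0608.
The undesired path is higher order in A, so low C_A (CSTR or dilute feed) favours P.

0.0608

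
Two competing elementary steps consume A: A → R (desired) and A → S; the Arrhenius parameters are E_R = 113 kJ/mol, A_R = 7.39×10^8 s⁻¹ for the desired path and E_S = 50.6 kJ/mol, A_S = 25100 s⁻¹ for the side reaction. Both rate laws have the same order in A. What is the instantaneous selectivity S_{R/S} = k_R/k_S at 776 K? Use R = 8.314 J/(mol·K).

1.86

With equal orders, S_{R/S} = k_R/k_S = (A_R/A_S)·exp[(E_S−E_R)/(RT)].
(E_S−E_R)/(RT) = (50.6−113)×10³/(8.314×776) = -62400/6452 = -9.672.
k_R/k_S = (7.39×10^8/25100)·exp(-9.672) = 29442 × 6.303×10^-5 = 1.86.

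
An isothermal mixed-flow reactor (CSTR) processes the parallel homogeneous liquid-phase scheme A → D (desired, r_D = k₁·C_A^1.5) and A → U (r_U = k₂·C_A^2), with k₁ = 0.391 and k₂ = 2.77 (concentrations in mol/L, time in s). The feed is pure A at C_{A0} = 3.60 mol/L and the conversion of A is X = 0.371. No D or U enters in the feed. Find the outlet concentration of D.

0.115 mol/L

Exit C_A = C_{A0}(1−X) = 3.60×0.629 = 2.264 mol/L.
A CSTR operates uniformly at the exit composition, giving r_D = 1.332 and r_U = 14.20 (each k·C_A^n at C_A = 2.264).
Fraction of consumed A going to D: r_D/(r_D+r_U) = 0.08576.
C_D = 0.08576·C_{A0}·X = 0.08576×3.60×0.371 = 0.115 mol/L.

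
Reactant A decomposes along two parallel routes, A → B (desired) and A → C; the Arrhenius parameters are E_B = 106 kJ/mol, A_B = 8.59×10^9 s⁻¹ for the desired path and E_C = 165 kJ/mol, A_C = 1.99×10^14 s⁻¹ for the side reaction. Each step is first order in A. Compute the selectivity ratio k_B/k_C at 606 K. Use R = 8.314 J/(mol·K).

5.26

k_B/k_C = (A_B/A_C)·exp[−(E_B−E_C)/(RT)] = (A_B/A_C)·exp[(E_C−E_B)/(RT)].
(E_C−E_B)/(RT) = (165−106)×10³/(8.314×606) = 59000/5038 = 11.71.
k_B/k_C = (8.59×10^9/1.99×10^14)·exp(11.71) = 4.317×10^-5 × 1.218×10^5 = 5.26.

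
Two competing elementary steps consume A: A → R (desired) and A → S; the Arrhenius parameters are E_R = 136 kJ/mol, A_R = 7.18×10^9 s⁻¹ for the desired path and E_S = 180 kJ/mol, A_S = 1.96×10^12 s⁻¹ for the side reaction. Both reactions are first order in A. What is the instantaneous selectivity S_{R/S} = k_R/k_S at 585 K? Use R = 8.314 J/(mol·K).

31.1

k_R/k_S = (A_R/A_S)·exp[−(E_R−E_S)/(RT)] = (A_R/A_S)·exp[(E_S−E_R)/(RT)].
(E_S−E_R)/(RT) = (180−136)×10³/(8.314×585) = 44000/4864 = 9.047.
k_R/k_S = (7.18×10^9/1.96×10^12)·exp(9.047) = 0.003663 × 8490 = 31.1.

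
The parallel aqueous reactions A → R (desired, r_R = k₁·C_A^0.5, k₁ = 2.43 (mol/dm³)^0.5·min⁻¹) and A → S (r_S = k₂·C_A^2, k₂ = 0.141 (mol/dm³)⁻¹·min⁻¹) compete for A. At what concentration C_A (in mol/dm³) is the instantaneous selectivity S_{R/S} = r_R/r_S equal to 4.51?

2.44 mol/dm³

S_{R/S} = (k₁/k₂)·C_A^-1.5 ⇒ C_A = (S·k₂/k₁)^(1/(-1.5)).
= (4.51×0.141/2.43)^(-0.6667) = (0.2617)^(-0.6667) = 2.44 mol/dm³.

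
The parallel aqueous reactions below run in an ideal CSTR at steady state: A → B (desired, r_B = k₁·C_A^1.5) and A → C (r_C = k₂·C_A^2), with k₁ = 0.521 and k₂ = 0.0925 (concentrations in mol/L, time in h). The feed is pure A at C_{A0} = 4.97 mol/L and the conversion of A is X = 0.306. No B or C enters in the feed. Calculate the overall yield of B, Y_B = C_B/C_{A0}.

Exit C_A = C_{A0}(1−X) = 4.97×0.694 = 3.449 mol/L.
In a CSTR the entire volume is at exit conditions, so r_B = 0.521×3.449^1.5 = 3.337 and r_C = 0.0925×3.449^2 = 1.100.
Fraction of consumed A going to B: r_B/(r_B+r_C) = 0.7520.
C_B = 0.7520·C_{A0}·X = 0.7520×4.97×0.306 = 1.14 mol/L; Y_B = C_B/C_{A0} = 0.230.

0.230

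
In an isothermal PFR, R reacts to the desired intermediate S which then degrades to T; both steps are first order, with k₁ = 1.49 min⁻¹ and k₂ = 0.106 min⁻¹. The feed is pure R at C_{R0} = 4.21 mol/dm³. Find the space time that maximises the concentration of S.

Setting dC_S/dτ = 0 gives τ_opt = ln(k₂/k₁)/(k₂−k₁).
= ln(0.106/1.49)/(0.106−1.49) = ln(0.07114)/-1.384 = -2.643/-1.384 = 1.91 min.

1.91 min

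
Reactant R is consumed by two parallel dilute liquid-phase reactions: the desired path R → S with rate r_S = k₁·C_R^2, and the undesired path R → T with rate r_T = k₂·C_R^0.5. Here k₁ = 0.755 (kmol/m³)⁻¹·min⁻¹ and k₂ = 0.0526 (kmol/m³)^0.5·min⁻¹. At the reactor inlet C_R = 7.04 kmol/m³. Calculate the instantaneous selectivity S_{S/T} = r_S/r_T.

S_{S/T} = r_S/r_T = (k₁·C_R^2)/(k₂·C_R^0.5) = (k₁/k₂)·C_R^1.5.
= (0.755×7.040^2) / (0.0526×7.040^0.5) = 37.42/0.1396 = 268.

268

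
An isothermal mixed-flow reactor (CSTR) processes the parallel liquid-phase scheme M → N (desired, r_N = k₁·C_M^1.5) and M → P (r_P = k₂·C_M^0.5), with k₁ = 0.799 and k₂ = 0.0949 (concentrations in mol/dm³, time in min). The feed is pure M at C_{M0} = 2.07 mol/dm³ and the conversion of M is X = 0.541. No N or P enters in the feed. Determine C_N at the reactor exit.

0.995 mol/dm³

Exit C_M = C_{M0}(1−X) = 2.07×0.459 = 0.9501 mol/dm³.
Rates in a CSTR are evaluated at the outlet concentration: r_N = 0.799×0.9501^1.5 = 0.7400, r_P = 0.0949×0.9501^0.5 = 0.09250.
Fraction of consumed M going to N: r_N/(r_N+r_P) = 0.8889.
C_N = 0.8889·C_{M0}·X = 0.8889×2.07×0.541 = 0.995 mol/dm³.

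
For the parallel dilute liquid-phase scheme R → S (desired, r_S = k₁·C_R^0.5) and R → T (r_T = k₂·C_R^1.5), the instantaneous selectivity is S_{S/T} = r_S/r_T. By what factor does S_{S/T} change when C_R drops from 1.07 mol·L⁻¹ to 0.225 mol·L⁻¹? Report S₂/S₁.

S_{S/T} = (k₁/k₂)·C_R⁻¹, so S₂/S₁ = (C_{R,2}/C_{R,1})⁻¹.
= 1.07/0.225 = 4.76.
Selectivity toward S rises as C_R falls — low-concentration operation is favoured.

4.76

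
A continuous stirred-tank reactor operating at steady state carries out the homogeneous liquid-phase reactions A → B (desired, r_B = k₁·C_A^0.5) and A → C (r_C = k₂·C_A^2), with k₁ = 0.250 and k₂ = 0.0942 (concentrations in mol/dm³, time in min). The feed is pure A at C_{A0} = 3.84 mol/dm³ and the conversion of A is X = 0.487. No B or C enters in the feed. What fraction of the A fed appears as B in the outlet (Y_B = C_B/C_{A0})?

Exit C_A = C_{A0}(1−X) = 3.84×0.513 = 1.970 mol/dm³.
A CSTR operates uniformly at the exit composition, giving r_B = 0.3509 and r_C = 0.3656 (each k·C_A^n at C_A = 1.970).
Fraction of consumed A going to B: r_B/(r_B+r_C) = 0.4898.
C_B = 0.4898·C_{A0}·X = 0.4898×3.84×0.487 = 0.916 mol/dm³; Y_B = C_B/C_{A0} = 0.239.

0.239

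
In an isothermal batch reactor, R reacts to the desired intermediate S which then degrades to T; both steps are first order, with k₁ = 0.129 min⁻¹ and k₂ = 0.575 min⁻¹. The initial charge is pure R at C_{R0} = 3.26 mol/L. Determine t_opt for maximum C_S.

3.35 min

Setting dC_S/dt = 0 gives t_opt = ln(k₂/k₁)/(k₂−k₁).
= ln(0.575/0.129)/(0.575−0.129) = ln(4.457)/0.4460 = 1.495/0.4460 = 3.35 min.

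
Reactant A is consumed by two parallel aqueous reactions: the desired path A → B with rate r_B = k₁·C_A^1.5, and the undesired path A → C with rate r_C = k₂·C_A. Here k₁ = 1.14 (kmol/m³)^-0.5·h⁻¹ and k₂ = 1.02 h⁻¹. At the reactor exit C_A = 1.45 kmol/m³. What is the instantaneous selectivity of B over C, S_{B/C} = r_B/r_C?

S_{B/C} = r_B/r_C = (k₁·C_A^1.5)/(k₂·C_A) = (k₁/k₂)·C_A^0.5.
= (1.14×1.450^1.5) / (1.02×1.450) = 1.990/1.479 = 1.35.
Since the desired path is higher order in A, keeping C_A high (PFR or concentrated feed) favours B.

1.35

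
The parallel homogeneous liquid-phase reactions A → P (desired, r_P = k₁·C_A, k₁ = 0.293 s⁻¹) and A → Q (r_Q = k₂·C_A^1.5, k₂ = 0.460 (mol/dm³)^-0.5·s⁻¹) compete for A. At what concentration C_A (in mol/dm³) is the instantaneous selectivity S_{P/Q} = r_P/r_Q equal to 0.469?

S_{P/Q} = (k₁/k₂)·C_A^-0.5 ⇒ C_A = (S·k₂/k₁)^(-2).
= (0.469×0.460/0.293)^(-2) = (0.7363)^(-2) = 1.84 mol/dm³.

1.84 mol/dm³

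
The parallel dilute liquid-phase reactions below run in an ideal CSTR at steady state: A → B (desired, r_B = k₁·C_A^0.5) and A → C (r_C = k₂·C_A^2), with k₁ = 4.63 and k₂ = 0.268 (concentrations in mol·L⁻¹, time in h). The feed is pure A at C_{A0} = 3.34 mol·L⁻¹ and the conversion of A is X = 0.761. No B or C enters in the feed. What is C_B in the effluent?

Exit C_A = C_{A0}(1−X) = 3.34×0.239 = 0.7983 mol·L⁻¹.
Rates in a CSTR are evaluated at the outlet concentration: r_B = 4.63×0.7983^0.5 = 4.137, r_C = 0.268×0.7983^2 = 0.1708.
Fraction of consumed A going to B: r_B/(r_B+r_C) = 0.9604.
C_B = 0.9604·C_{A0}·X = 0.9604×3.34×0.761 = 2.44 mol·L⁻¹.

2.44 mol·L⁻¹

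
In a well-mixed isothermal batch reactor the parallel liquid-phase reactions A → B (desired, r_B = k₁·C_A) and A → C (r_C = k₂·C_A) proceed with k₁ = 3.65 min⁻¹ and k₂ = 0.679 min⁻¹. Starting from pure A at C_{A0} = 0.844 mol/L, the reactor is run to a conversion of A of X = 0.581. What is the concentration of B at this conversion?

0.413 mol/L

C_A = C_{A0}(1−X) = 0.3536 mol/L.
Both paths are first order in A, so the instantaneous fraction to B is constant: dC_B/d(−C_A) = k₁/(k₁+k₂) = 0.8432.
C_B = 0.8432·(C_{A0}−C_A) = 0.8432×0.4904 = 0.413 mol/L.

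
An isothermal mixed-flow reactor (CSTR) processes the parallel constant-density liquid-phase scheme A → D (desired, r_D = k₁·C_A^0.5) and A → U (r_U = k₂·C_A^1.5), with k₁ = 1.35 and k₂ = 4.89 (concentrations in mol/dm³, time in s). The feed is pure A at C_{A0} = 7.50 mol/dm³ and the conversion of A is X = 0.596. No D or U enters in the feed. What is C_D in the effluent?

0.373 mol/dm³

Exit C_A = C_{A0}(1−X) = 7.50×0.404 = 3.030 mol/dm³.
In a CSTR the entire volume is at exit conditions, so r_D = 1.35×3.030^0.5 = 2.350 and r_U = 4.89×3.030^1.5 = 25.79.
Fraction of consumed A going to D: r_D/(r_D+r_U) = 0.08350.
C_D = 0.08350·C_{A0}·X = 0.08350×7.50×0.596 = 0.373 mol/dm³.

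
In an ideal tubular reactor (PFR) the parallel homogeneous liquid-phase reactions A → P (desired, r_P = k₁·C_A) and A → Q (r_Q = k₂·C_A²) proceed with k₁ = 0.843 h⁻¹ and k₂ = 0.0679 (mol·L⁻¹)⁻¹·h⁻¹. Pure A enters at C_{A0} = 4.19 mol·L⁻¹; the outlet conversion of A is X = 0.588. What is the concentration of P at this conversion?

C_A = C_{A0}(1−X) = 1.726 mol·L⁻¹.
Along a PFR/batch, dC_P/dC_A = −r_P/(r_P+r_Q) = −k₁/(k₁+k₂·C_A).
Integrating from C_{A0} to C_A: C_P = (0.843/0.0679)·ln[(0.843+0.0679·4.19)/(0.843+0.0679·1.73)] = 12.42·ln(1.128/0.9602) = 1.994 mol·L⁻¹.

1.99 mol·L⁻¹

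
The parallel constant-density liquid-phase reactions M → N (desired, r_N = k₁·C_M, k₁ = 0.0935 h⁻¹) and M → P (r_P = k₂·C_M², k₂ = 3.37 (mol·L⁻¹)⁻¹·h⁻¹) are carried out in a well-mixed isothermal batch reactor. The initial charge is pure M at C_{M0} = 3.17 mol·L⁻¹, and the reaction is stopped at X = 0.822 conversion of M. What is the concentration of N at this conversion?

0.0468 mol·L⁻¹

C_M = C_{M0}(1−X) = 0.5643 mol·L⁻¹.
Along a PFR/batch, dC_N/dC_M = −r_N/(r_N+r_P) = −k₁/(k₁+k₂·C_M).
Integrating from C_{M0} to C_M: C_N = (0.0935/3.37)·ln[(0.0935+3.37·3.17)/(0.0935+3.37·0.564)] = 0.02774·ln(10.78/1.995) = 0.04680 mol·L⁻¹.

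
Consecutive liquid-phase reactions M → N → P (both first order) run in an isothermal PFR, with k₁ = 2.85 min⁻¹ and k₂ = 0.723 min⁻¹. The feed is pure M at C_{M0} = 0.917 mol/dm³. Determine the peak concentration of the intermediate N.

0.575 mol/dm³

Evaluating C_N at τ_opt = ln(k₂/k₁)/(k₂−k₁) gives C_{N,max}/C_{M0} = (k₁/k₂)^[k₂/(k₂−k₁)].
= (2.85/0.723)^(0.723/(0.723−2.85)) = (3.942)^(-0.3399) = 0.6274.
C_{N,max} = 0.6274×0.917 = 0.575 mol/dm³.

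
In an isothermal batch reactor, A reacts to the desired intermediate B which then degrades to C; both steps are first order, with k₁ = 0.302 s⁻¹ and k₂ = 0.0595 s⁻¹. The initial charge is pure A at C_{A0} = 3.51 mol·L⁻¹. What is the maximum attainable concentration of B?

2.36 mol·L⁻¹

At the optimum, C_{B,max}/C_{A0} = (k₁/k₂)^[k₂/(k₂−k₁)].
= (0.302/0.0595)^(0.0595/(0.0595−0.302)) = (5.076)^(-0.2454) = 0.6713.
C_{B,max} = 0.6713×3.51 = 2.36 mol·L⁻¹.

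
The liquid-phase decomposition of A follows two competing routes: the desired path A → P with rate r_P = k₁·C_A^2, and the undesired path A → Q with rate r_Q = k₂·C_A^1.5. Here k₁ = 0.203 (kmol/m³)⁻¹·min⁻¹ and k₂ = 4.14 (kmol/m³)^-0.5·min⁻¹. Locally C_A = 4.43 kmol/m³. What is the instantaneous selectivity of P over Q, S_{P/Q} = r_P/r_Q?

0.103

S_{P/Q} = r_P/r_Q = (k₁·C_A^2)/(k₂·C_A^1.5) = (k₁/k₂)·C_A^0.5.
= (0.203×4.430^2) / (4.14×4.430^1.5) = 3.984/38.60 = 0.103.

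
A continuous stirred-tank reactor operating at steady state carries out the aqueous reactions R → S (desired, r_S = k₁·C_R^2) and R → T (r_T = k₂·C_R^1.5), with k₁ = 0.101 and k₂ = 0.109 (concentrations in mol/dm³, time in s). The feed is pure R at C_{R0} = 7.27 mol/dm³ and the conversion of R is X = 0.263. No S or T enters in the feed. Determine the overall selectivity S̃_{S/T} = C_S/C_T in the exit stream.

Exit C_R = C_{R0}(1−X) = 7.27×0.737 = 5.358 mol/dm³.
Rates in a CSTR are evaluated at the outlet concentration: r_S = 0.101×5.358^2 = 2.900, r_T = 0.109×5.358^1.5 = 1.352.
Overall selectivity = C_S/C_T = r_Sτ/(r_Tτ) = r_S/r_T = 2.14.

2.14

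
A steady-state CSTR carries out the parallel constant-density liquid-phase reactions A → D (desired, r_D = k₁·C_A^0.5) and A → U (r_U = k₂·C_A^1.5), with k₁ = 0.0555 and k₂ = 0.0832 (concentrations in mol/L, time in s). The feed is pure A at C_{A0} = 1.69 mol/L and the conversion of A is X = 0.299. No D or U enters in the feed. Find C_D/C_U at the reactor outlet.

0.563

Exit C_A = C_{A0}(1−X) = 1.69×0.701 = 1.185 mol/L.
In a CSTR the entire volume is at exit conditions, so r_D = 0.0555×1.185^0.5 = 0.06041 and r_U = 0.0832×1.185^1.5 = 0.1073.
Overall selectivity = C_D/C_U = r_Dτ/(r_Uτ) = r_D/r_U = 0.563.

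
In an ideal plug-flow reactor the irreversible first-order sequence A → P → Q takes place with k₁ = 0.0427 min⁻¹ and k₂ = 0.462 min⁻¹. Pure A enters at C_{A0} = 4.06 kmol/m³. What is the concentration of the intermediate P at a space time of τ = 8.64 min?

The intermediate concentration in a first-order A→B→C sequence is C_P = k₁C_{A0}(e^(−k₁τ) − e^(−k₂τ))/(k₂−k₁).
e^(−k₁τ) = e^(−0.0427×8.64) = e^(−0.3689) = 0.6915; e^(−k₂τ) = e^(−3.992) = 0.01847.
C_P = 0.0427×4.06/(0.462−0.0427) × (0.6915−0.01847) = 0.4135×0.6730 = 0.2783 kmol/m³.

0.278 kmol/m³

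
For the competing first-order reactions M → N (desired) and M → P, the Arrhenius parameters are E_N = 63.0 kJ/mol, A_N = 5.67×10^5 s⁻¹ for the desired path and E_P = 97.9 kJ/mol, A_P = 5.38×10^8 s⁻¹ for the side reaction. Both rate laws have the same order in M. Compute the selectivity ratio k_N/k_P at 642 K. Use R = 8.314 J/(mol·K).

0.729

k_N/k_P = (A_N/A_P)·exp[−(E_N−E_P)/(RT)] = (A_N/A_P)·exp[(E_P−E_N)/(RT)].
(E_P−E_N)/(RT) = (97.9−63.0)×10³/(8.314×642) = 34900/5338 = 6.539.
k_N/k_P = (5.67×10^5/5.38×10^8)·exp(6.539) = 0.001054 × 691.3 = 0.729.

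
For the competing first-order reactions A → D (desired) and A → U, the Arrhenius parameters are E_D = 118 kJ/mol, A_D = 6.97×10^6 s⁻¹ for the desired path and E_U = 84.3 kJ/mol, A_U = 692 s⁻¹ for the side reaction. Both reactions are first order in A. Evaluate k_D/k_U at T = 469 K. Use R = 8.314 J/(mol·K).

1.78

With equal orders, S_{D/U} = k_D/k_U = (A_D/A_U)·exp[(E_U−E_D)/(RT)].
(E_U−E_D)/(RT) = (84.3−118)×10³/(8.314×469) = -33700/3899 = -8.643.
k_D/k_U = (6.97×10^6/692)·exp(-8.643) = 10072 × 1.764×10^-4 = 1.78.
Since E_D > E_U, raising the temperature improves selectivity toward D.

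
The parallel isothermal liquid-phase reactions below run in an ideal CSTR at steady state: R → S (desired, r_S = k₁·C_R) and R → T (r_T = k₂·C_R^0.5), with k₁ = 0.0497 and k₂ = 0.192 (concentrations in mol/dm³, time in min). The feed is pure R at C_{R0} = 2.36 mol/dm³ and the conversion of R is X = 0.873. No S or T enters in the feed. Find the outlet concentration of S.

0.256 mol/dm³

Exit C_R = C_{R0}(1−X) = 2.36×0.127 = 0.2997 mol/dm³.
Rates in a CSTR are evaluated at the outlet concentration: r_S = 0.0497×0.2997 = 0.01490, r_T = 0.192×0.2997^0.5 = 0.1051.
Fraction of consumed R going to S: r_S/(r_S+r_T) = 0.1241.
C_S = 0.1241·C_{R0}·X = 0.1241×2.36×0.873 = 0.256 mol/dm³.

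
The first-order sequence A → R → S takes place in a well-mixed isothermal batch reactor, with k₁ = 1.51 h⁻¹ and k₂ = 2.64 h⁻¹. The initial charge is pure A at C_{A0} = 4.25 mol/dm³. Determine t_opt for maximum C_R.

0.494 h

The intermediate peaks when r₁ = r₂, i.e. k₁e^(−k₁t) = k₂e^(−k₂t), giving t_opt = ln(k₂/k₁)/(k₂−k₁).
= ln(2.64/1.51)/(2.64−1.51) = ln(1.748)/1.130 = 0.5587/1.130 = 0.494 h.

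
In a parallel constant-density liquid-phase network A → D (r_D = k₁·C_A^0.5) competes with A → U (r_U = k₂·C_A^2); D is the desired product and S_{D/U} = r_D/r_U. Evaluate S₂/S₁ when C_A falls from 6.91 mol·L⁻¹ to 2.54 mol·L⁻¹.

4.49

S_{D/U} = (k₁/k₂)·C_A^-1.5, so S₂/S₁ = (C_{A,2}/C_{A,1})^-1.5.
= (2.54/6.91)^(-1.5) = (0.3676)^(-1.5) = 4.49.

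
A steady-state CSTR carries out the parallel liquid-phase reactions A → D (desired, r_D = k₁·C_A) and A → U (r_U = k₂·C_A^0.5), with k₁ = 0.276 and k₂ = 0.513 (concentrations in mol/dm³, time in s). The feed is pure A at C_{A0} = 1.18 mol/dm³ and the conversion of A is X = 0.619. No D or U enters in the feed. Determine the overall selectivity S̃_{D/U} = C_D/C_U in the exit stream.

0.361

Exit C_A = C_{A0}(1−X) = 1.18×0.381 = 0.4496 mol/dm³.
Rates in a CSTR are evaluated at the outlet concentration: r_D = 0.276×0.4496 = 0.1241, r_U = 0.513×0.4496^0.5 = 0.3440.
Overall selectivity = C_D/C_U = r_Dτ/(r_Uτ) = r_D/r_U = 0.361.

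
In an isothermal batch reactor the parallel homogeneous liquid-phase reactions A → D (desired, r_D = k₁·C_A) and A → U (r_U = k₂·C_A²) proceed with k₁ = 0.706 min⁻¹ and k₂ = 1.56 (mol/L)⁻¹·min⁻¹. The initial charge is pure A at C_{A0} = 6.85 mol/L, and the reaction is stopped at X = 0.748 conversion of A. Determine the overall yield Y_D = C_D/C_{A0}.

C_A = C_{A0}(1−X) = 1.726 mol/L.
Along a PFR/batch, dC_D/dC_A = −r_D/(r_D+r_U) = −k₁/(k₁+k₂·C_A).
Integrating from C_{A0} to C_A: C_D = (0.706/1.56)·ln[(0.706+1.56·6.85)/(0.706+1.56·1.73)] = 0.4526·ln(11.39/3.399) = 0.5474 mol/L.
Y_D = C_D/C_{A0} = 0.5474/6.85 = 0.0799.

0.0799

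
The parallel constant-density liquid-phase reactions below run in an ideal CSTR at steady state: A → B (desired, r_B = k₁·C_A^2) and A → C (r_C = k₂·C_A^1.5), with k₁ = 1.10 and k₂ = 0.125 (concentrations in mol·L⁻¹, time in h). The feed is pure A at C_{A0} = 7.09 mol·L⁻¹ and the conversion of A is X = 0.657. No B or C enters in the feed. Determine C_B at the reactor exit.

Exit C_A = C_{A0}(1−X) = 7.09×0.343 = 2.432 mol·L⁻¹.
In a CSTR the entire volume is at exit conditions, so r_B = 1.10×2.432^2 = 6.505 and r_C = 0.125×2.432^1.5 = 0.4740.
Fraction of consumed A going to B: r_B/(r_B+r_C) = 0.9321.
C_B = 0.9321·C_{A0}·X = 0.9321×7.09×0.657 = 4.34 mol·L⁻¹.

4.34 mol·L⁻¹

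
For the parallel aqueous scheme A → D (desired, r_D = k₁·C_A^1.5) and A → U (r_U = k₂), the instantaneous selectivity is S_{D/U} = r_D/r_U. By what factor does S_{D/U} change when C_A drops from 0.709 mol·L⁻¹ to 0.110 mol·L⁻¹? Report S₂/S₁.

S_{D/U} = (k₁/k₂)·C_A^1.5, so S₂/S₁ = (C_{A,2}/C_{A,1})^1.5.
= (0.110/0.709)^1.5 = (0.1551)^1.5 = 0.0611.
Selectivity toward D falls as C_A falls — high-concentration operation is favoured.

0.0611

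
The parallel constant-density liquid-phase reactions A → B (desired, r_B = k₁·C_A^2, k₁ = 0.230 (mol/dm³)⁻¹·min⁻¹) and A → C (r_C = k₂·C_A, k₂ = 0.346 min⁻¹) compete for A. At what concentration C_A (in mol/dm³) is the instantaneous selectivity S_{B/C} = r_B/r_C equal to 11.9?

17.9 mol/dm³

S_{B/C} = (k₁/k₂)·C_A ⇒ C_A = S·k₂/k₁.
= 11.9×0.346/0.230 = 17.9 mol/dm³.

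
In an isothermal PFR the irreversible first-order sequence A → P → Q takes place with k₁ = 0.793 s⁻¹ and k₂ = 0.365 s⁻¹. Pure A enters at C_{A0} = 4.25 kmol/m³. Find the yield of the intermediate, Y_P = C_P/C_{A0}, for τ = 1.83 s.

0.516

Solving the coupled first-order balances gives C_P(τ) = [k₁/(k₂−k₁)]·C_{A0}·(e^(−k₁τ) − e^(−k₂τ)).
e^(−k₁τ) = e^(−0.793×1.83) = e^(−1.451) = 0.2343; e^(−k₂τ) = e^(−0.6680) = 0.5128.
C_P = 0.793×4.25/(0.365−0.793) × (0.2343−0.5128) = (-7.874)×(-0.2785) = 2.193 kmol/m³.
Y_P = C_P/C_{A0} = 2.193/4.25 = 0.516.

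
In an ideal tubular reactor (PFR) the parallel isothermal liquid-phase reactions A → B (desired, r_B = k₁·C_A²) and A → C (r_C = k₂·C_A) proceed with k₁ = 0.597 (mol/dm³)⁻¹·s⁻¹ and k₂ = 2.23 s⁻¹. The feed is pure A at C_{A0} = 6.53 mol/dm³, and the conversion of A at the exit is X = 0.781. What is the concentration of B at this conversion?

2.53 mol/dm³

C_A = C_{A0}(1−X) = 1.430 mol/dm³.
Along a PFR/batch, dC_C/dC_A = −r_C/(r_B+r_C) = −k₂/(k₂+k₁·C_A).
Integrating from C_{A0} to C_A: C_C = (2.23/0.597)·ln[(2.23+0.597·6.53)/(2.23+0.597·1.43)] = 3.735·ln(6.128/3.084) = 2.565 mol/dm³.
Then C_B = (C_{A0}−C_A) − C_C = 5.100 − 2.565 = 2.535 mol/dm³.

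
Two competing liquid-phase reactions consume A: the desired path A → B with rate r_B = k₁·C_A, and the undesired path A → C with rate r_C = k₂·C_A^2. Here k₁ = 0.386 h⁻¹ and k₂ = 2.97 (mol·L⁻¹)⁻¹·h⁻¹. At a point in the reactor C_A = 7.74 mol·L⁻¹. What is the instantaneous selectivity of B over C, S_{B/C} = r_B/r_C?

0.0168

S_{B/C} = r_B/r_C = (k₁·C_A)/(k₂·C_A^2) = (k₁/k₂)·C_A⁻¹.
= (0.386×7.740) / (2.97×7.740^2) = 2.988/177.9 = 0.0168.
The undesired path is higher order in A, so low C_A (CSTR or dilute feed) favours B.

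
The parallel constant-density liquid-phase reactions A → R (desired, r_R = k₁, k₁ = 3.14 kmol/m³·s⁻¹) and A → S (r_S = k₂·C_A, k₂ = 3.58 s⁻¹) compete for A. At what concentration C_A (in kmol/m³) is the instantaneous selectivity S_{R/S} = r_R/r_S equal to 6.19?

0.142 kmol/m³

S_{R/S} = (k₁/k₂)·C_A⁻¹ ⇒ C_A = (S·k₂/k₁)^(-1).
= (6.19×3.58/3.14)^(-1) = (7.057)^(-1) = 0.142 kmol/m³.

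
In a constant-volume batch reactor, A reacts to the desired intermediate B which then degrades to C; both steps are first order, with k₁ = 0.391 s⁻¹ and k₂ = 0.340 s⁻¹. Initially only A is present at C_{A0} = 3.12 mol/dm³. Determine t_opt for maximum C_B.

2.74 s

For first-order series the maximum of C_B occurs at t_opt = ln(k₂/k₁)/(k₂−k₁).
= ln(0.340/0.391)/(0.340−0.391) = ln(0.8696)/-0.05100 = -0.1398/-0.05100 = 2.74 s.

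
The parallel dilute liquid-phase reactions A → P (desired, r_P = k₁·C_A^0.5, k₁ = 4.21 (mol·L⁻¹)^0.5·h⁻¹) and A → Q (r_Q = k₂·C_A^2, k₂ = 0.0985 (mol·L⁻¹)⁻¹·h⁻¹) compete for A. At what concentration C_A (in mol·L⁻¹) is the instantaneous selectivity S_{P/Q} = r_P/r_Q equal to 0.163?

S_{P/Q} = (k₁/k₂)·C_A^-1.5 ⇒ C_A = (S·k₂/k₁)^(1/(-1.5)).
= (0.163×0.0985/4.21)^(-0.6667) = (0.003814)^(-0.6667) = 41.0 mol·L⁻¹.

41.0 mol·L⁻¹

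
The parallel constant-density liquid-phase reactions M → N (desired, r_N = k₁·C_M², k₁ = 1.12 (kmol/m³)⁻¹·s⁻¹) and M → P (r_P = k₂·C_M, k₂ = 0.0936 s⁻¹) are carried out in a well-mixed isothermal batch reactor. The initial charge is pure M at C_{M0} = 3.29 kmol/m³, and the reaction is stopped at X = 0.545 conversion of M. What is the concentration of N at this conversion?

1.73 kmol/m³

C_M = C_{M0}(1−X) = 1.497 kmol/m³.
Along a PFR/batch, dC_P/dC_M = −r_P/(r_N+r_P) = −k₂/(k₂+k₁·C_M).
Integrating from C_{M0} to C_M: C_P = (0.0936/1.12)·ln[(0.0936+1.12·3.29)/(0.0936+1.12·1.50)] = 0.08357·ln(3.778/1.770) = 0.06337 kmol/m³.
Then C_N = (C_{M0}−C_M) − C_P = 1.793 − 0.06337 = 1.730 kmol/m³.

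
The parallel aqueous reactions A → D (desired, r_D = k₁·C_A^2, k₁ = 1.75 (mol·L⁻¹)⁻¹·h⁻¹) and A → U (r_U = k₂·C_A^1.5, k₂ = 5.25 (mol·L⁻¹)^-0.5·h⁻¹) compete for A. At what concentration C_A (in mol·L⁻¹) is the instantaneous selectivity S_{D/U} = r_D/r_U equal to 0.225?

0.456 mol·L⁻¹

S_{D/U} = (k₁/k₂)·C_A^0.5 ⇒ C_A = (S·k₂/k₁)^(2).
= (0.225×5.25/1.75)^(2) = (0.6750)^(2) = 0.456 mol·L⁻¹.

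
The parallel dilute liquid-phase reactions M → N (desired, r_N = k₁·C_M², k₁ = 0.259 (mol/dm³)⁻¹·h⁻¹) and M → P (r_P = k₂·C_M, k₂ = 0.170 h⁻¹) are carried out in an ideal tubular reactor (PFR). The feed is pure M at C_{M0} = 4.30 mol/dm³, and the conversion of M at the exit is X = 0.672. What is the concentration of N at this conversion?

2.32 mol/dm³

C_M = C_{M0}(1−X) = 1.410 mol/dm³.
Along a PFR/batch, dC_P/dC_M = −r_P/(r_N+r_P) = −k₂/(k₂+k₁·C_M).
Integrating from C_{M0} to C_M: C_P = (0.170/0.259)·ln[(0.170+0.259·4.30)/(0.170+0.259·1.41)] = 0.6564·ln(1.284/0.5353) = 0.5741 mol/dm³.
Then C_N = (C_{M0}−C_M) − C_P = 2.890 − 0.5741 = 2.315 mol/dm³.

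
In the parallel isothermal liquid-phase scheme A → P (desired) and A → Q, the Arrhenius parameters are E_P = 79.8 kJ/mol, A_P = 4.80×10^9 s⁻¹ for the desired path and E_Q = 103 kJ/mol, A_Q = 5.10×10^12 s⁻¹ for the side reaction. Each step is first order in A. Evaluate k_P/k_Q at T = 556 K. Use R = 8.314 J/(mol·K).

k_P/k_Q = (A_P/A_Q)·exp[−(E_P−E_Q)/(RT)] = (A_P/A_Q)·exp[(E_Q−E_P)/(RT)].
(E_Q−E_P)/(RT) = (103−79.8)×10³/(8.314×556) = 23200/4623 = 5.019.
k_P/k_Q = (4.80×10^9/5.10×10^12)·exp(5.019) = 9.412×10^-4 × 151.2 = 0.142.
Since E_P < E_Q, lowering the temperature improves selectivity toward P.

0.142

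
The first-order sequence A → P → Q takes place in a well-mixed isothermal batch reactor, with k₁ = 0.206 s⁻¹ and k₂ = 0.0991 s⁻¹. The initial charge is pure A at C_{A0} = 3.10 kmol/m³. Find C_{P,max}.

1.57 kmol/m³

At the optimum, C_{P,max}/C_{A0} = (k₁/k₂)^[k₂/(k₂−k₁)].
= (0.206/0.0991)^(0.0991/(0.0991−0.206)) = (2.079)^(-0.9270) = 0.5075.
C_{P,max} = 0.5075×3.10 = 1.57 kmol/m³.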